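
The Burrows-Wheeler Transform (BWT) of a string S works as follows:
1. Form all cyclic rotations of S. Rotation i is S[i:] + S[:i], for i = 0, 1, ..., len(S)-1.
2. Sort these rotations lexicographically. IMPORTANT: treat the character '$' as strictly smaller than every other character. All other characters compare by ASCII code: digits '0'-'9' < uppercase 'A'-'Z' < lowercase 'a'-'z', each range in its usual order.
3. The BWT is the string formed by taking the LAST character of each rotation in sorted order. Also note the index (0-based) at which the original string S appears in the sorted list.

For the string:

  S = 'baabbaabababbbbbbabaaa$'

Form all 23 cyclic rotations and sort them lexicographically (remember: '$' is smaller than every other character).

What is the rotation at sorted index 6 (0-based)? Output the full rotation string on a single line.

All 23 rotations (rotation i = S[i:]+S[:i]):
  rot[0] = baabbaabababbbbbbabaaa$
  rot[1] = aabbaabababbbbbbabaaa$b
  rot[2] = abbaabababbbbbbabaaa$ba
  rot[3] = bbaabababbbbbbabaaa$baa
  rot[4] = baabababbbbbbabaaa$baab
  rot[5] = aabababbbbbbabaaa$baabb
  rot[6] = abababbbbbbabaaa$baabba
  rot[7] = bababbbbbbabaaa$baabbaa
  rot[8] = ababbbbbbabaaa$baabbaab
  rot[9] = babbbbbbabaaa$baabbaaba
  rot[10] = abbbbbbabaaa$baabbaabab
  rot[11] = bbbbbbabaaa$baabbaababa
  rot[12] = bbbbbabaaa$baabbaababab
  rot[13] = bbbbabaaa$baabbaabababb
  rot[14] = bbbabaaa$baabbaabababbb
  rot[15] = bbabaaa$baabbaabababbbb
  rot[16] = babaaa$baabbaabababbbbb
  rot[17] = abaaa$baabbaabababbbbbb
  rot[18] = baaa$baabbaabababbbbbba
  rot[19] = aaa$baabbaabababbbbbbab
  rot[20] = aa$baabbaabababbbbbbaba
  rot[21] = a$baabbaabababbbbbbabaa
  rot[22] = $baabbaabababbbbbbabaaa
Sorted (with $ < everything):
  sorted[0] = $baabbaabababbbbbbabaaa
  sorted[1] = a$baabbaabababbbbbbabaa
  sorted[2] = aa$baabbaabababbbbbbaba
  sorted[3] = aaa$baabbaabababbbbbbab
  sorted[4] = aabababbbbbbabaaa$baabb
  sorted[5] = aabbaabababbbbbbabaaa$b
  sorted[6] = abaaa$baabbaabababbbbbb
  sorted[7] = abababbbbbbabaaa$baabba
  sorted[8] = ababbbbbbabaaa$baabbaab
  sorted[9] = abbaabababbbbbbabaaa$ba
  sorted[10] = abbbbbbabaaa$baabbaabab
  sorted[11] = baaa$baabbaabababbbbbba
  sorted[12] = baabababbbbbbabaaa$baab
  sorted[13] = baabbaabababbbbbbabaaa$
  sorted[14] = babaaa$baabbaabababbbbb
  sorted[15] = bababbbbbbabaaa$baabbaa
  sorted[16] = babbbbbbabaaa$baabbaaba
  sorted[17] = bbaabababbbbbbabaaa$baa
  sorted[18] = bbabaaa$baabbaabababbbb
  sorted[19] = bbbabaaa$baabbaabababbb
  sorted[20] = bbbbabaaa$baabbaabababb
  sorted[21] = bbbbbabaaa$baabbaababab
  sorted[22] = bbbbbbabaaa$baabbaababa
sorted[6] = abaaa$baabbaabababbbbbb

Answer: abaaa$baabbaabababbbbbb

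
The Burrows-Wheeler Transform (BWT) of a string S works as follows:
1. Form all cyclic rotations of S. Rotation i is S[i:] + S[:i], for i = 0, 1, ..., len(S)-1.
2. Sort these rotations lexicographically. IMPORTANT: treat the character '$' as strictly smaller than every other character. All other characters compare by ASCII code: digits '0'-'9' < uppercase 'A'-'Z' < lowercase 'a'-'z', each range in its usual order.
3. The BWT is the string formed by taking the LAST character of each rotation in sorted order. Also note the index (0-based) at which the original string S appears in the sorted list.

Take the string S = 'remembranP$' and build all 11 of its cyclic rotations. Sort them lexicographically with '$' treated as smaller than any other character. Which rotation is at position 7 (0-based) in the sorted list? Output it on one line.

Answer: membranP$re

Derivation:
All 11 rotations (rotation i = S[i:]+S[:i]):
  rot[0] = remembranP$
  rot[1] = emembranP$r
  rot[2] = membranP$re
  rot[3] = embranP$rem
  rot[4] = mbranP$reme
  rot[5] = branP$remem
  rot[6] = ranP$rememb
  rot[7] = anP$remembr
  rot[8] = nP$remembra
  rot[9] = P$remembran
  rot[10] = $remembranP
Sorted (with $ < everything):
  sorted[0] = $remembranP
  sorted[1] = P$remembran
  sorted[2] = anP$remembr
  sorted[3] = branP$remem
  sorted[4] = embranP$rem
  sorted[5] = emembranP$r
  sorted[6] = mbranP$reme
  sorted[7] = membranP$re
  sorted[8] = nP$remembra
  sorted[9] = ranP$rememb
  sorted[10] = remembranP$
sorted[7] = membranP$re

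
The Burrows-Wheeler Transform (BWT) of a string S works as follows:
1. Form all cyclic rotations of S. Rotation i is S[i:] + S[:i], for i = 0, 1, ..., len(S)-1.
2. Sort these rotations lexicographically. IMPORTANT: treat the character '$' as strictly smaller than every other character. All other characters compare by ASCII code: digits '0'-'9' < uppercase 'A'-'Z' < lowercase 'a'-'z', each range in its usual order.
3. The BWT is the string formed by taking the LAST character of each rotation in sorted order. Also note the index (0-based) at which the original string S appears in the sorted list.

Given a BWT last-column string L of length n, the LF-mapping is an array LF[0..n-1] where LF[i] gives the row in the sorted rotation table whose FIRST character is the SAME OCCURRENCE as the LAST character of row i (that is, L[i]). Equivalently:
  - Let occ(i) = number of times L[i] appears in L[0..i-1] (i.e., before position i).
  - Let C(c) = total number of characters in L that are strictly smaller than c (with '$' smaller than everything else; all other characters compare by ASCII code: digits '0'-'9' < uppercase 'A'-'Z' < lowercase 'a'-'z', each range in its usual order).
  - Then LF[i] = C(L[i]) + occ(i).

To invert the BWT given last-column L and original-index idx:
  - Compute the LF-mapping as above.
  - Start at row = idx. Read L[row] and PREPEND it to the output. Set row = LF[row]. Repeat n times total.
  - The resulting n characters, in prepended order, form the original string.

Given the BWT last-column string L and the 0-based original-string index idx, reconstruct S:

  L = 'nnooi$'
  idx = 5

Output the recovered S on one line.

Answer: onion$

Derivation:
LF mapping: 2 3 4 5 1 0
Walk LF starting at row 5, prepending L[row]:
  step 1: row=5, L[5]='$', prepend. Next row=LF[5]=0
  step 2: row=0, L[0]='n', prepend. Next row=LF[0]=2
  step 3: row=2, L[2]='o', prepend. Next row=LF[2]=4
  step 4: row=4, L[4]='i', prepend. Next row=LF[4]=1
  step 5: row=1, L[1]='n', prepend. Next row=LF[1]=3
  step 6: row=3, L[3]='o', prepend. Next row=LF[3]=5
Reversed output: onion$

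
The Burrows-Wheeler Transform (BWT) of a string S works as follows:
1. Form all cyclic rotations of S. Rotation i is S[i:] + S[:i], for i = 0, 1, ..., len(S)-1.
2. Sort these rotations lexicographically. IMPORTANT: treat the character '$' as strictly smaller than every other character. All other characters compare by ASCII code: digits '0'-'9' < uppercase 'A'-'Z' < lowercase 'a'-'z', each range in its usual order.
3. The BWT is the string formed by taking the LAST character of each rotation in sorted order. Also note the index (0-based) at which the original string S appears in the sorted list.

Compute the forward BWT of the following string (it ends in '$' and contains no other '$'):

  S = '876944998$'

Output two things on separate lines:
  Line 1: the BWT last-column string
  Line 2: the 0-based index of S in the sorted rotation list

All 10 rotations (rotation i = S[i:]+S[:i]):
  rot[0] = 876944998$
  rot[1] = 76944998$8
  rot[2] = 6944998$87
  rot[3] = 944998$876
  rot[4] = 44998$8769
  rot[5] = 4998$87694
  rot[6] = 998$876944
  rot[7] = 98$8769449
  rot[8] = 8$87694499
  rot[9] = $876944998
Sorted (with $ < everything):
  sorted[0] = $876944998  (last char: '8')
  sorted[1] = 44998$8769  (last char: '9')
  sorted[2] = 4998$87694  (last char: '4')
  sorted[3] = 6944998$87  (last char: '7')
  sorted[4] = 76944998$8  (last char: '8')
  sorted[5] = 8$87694499  (last char: '9')
  sorted[6] = 876944998$  (last char: '$')
  sorted[7] = 944998$876  (last char: '6')
  sorted[8] = 98$8769449  (last char: '9')
  sorted[9] = 998$876944  (last char: '4')
Last column: 894789$694
Original string S is at sorted index 6

Answer: 894789$694
6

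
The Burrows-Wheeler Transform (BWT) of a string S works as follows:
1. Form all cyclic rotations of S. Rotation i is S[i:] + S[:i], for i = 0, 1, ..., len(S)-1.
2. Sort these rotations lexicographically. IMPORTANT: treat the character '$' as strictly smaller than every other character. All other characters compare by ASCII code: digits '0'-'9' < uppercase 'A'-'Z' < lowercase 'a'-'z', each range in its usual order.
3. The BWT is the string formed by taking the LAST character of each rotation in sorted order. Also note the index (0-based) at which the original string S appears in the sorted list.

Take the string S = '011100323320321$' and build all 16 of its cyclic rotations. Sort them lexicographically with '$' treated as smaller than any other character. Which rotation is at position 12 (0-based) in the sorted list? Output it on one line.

Answer: 320321$011100323

Derivation:
All 16 rotations (rotation i = S[i:]+S[:i]):
  rot[0] = 011100323320321$
  rot[1] = 11100323320321$0
  rot[2] = 1100323320321$01
  rot[3] = 100323320321$011
  rot[4] = 00323320321$0111
  rot[5] = 0323320321$01110
  rot[6] = 323320321$011100
  rot[7] = 23320321$0111003
  rot[8] = 3320321$01110032
  rot[9] = 320321$011100323
  rot[10] = 20321$0111003233
  rot[11] = 0321$01110032332
  rot[12] = 321$011100323320
  rot[13] = 21$0111003233203
  rot[14] = 1$01110032332032
  rot[15] = $011100323320321
Sorted (with $ < everything):
  sorted[0] = $011100323320321
  sorted[1] = 00323320321$0111
  sorted[2] = 011100323320321$
  sorted[3] = 0321$01110032332
  sorted[4] = 0323320321$01110
  sorted[5] = 1$01110032332032
  sorted[6] = 100323320321$011
  sorted[7] = 1100323320321$01
  sorted[8] = 11100323320321$0
  sorted[9] = 20321$0111003233
  sorted[10] = 21$0111003233203
  sorted[11] = 23320321$0111003
  sorted[12] = 320321$011100323
  sorted[13] = 321$011100323320
  sorted[14] = 323320321$011100
  sorted[15] = 3320321$01110032
sorted[12] = 320321$011100323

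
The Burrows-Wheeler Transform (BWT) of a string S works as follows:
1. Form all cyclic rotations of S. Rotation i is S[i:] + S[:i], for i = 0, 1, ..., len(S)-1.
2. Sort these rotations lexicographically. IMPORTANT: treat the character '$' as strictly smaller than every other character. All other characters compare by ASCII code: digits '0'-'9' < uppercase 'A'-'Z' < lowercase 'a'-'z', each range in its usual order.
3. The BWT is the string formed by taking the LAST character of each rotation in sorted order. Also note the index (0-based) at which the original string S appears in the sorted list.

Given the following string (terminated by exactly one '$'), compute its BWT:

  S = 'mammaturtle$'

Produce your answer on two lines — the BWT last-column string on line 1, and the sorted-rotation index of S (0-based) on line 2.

All 12 rotations (rotation i = S[i:]+S[:i]):
  rot[0] = mammaturtle$
  rot[1] = ammaturtle$m
  rot[2] = mmaturtle$ma
  rot[3] = maturtle$mam
  rot[4] = aturtle$mamm
  rot[5] = turtle$mamma
  rot[6] = urtle$mammat
  rot[7] = rtle$mammatu
  rot[8] = tle$mammatur
  rot[9] = le$mammaturt
  rot[10] = e$mammaturtl
  rot[11] = $mammaturtle
Sorted (with $ < everything):
  sorted[0] = $mammaturtle  (last char: 'e')
  sorted[1] = ammaturtle$m  (last char: 'm')
  sorted[2] = aturtle$mamm  (last char: 'm')
  sorted[3] = e$mammaturtl  (last char: 'l')
  sorted[4] = le$mammaturt  (last char: 't')
  sorted[5] = mammaturtle$  (last char: '$')
  sorted[6] = maturtle$mam  (last char: 'm')
  sorted[7] = mmaturtle$ma  (last char: 'a')
  sorted[8] = rtle$mammatu  (last char: 'u')
  sorted[9] = tle$mammatur  (last char: 'r')
  sorted[10] = turtle$mamma  (last char: 'a')
  sorted[11] = urtle$mammat  (last char: 't')
Last column: emmlt$maurat
Original string S is at sorted index 5

Answer: emmlt$maurat
5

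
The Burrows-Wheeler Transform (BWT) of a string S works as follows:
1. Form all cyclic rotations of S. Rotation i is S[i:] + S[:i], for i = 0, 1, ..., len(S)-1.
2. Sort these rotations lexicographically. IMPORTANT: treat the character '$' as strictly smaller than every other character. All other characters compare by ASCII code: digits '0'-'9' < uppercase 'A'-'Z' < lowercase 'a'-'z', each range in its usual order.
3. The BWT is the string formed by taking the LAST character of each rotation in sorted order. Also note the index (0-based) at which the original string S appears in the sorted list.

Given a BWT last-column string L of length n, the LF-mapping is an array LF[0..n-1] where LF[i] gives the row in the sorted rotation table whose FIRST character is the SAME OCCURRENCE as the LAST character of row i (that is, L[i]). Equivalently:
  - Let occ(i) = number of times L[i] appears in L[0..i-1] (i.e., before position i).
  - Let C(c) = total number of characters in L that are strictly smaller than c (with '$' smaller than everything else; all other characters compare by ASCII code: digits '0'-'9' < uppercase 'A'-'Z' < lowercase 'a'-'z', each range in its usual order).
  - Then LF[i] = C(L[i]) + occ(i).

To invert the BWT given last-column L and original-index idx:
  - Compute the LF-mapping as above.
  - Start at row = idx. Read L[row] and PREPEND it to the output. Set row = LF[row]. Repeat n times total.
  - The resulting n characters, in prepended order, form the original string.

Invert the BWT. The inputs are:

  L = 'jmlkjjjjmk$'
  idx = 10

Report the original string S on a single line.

Answer: mljjkjjkmj$

Derivation:
LF mapping: 1 9 8 6 2 3 4 5 10 7 0
Walk LF starting at row 10, prepending L[row]:
  step 1: row=10, L[10]='$', prepend. Next row=LF[10]=0
  step 2: row=0, L[0]='j', prepend. Next row=LF[0]=1
  step 3: row=1, L[1]='m', prepend. Next row=LF[1]=9
  step 4: row=9, L[9]='k', prepend. Next row=LF[9]=7
  step 5: row=7, L[7]='j', prepend. Next row=LF[7]=5
  step 6: row=5, L[5]='j', prepend. Next row=LF[5]=3
  step 7: row=3, L[3]='k', prepend. Next row=LF[3]=6
  step 8: row=6, L[6]='j', prepend. Next row=LF[6]=4
  step 9: row=4, L[4]='j', prepend. Next row=LF[4]=2
  step 10: row=2, L[2]='l', prepend. Next row=LF[2]=8
  step 11: row=8, L[8]='m', prepend. Next row=LF[8]=10
Reversed output: mljjkjjkmj$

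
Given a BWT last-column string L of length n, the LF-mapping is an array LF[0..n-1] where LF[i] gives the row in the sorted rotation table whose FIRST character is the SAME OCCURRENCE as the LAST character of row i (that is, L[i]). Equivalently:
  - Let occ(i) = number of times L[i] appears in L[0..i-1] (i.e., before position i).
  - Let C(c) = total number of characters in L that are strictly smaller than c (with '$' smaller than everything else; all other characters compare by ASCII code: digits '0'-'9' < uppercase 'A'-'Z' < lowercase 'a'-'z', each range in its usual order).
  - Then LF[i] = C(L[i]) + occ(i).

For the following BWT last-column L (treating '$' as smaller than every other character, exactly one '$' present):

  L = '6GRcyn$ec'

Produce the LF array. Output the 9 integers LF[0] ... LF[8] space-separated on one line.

Answer: 1 2 3 4 8 7 0 6 5

Derivation:
Char counts: '$':1, '6':1, 'G':1, 'R':1, 'c':2, 'e':1, 'n':1, 'y':1
C (first-col start): C('$')=0, C('6')=1, C('G')=2, C('R')=3, C('c')=4, C('e')=6, C('n')=7, C('y')=8
L[0]='6': occ=0, LF[0]=C('6')+0=1+0=1
L[1]='G': occ=0, LF[1]=C('G')+0=2+0=2
L[2]='R': occ=0, LF[2]=C('R')+0=3+0=3
L[3]='c': occ=0, LF[3]=C('c')+0=4+0=4
L[4]='y': occ=0, LF[4]=C('y')+0=8+0=8
L[5]='n': occ=0, LF[5]=C('n')+0=7+0=7
L[6]='$': occ=0, LF[6]=C('$')+0=0+0=0
L[7]='e': occ=0, LF[7]=C('e')+0=6+0=6
L[8]='c': occ=1, LF[8]=C('c')+1=4+1=5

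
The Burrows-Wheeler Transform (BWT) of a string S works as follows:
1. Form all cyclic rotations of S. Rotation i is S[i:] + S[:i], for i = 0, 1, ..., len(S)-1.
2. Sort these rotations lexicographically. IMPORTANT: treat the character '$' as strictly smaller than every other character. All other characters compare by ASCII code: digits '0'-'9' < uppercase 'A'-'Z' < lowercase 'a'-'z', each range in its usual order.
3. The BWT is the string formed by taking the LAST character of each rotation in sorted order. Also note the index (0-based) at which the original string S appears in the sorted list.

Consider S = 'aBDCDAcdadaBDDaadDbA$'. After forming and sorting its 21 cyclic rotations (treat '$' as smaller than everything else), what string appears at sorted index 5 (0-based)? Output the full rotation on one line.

All 21 rotations (rotation i = S[i:]+S[:i]):
  rot[0] = aBDCDAcdadaBDDaadDbA$
  rot[1] = BDCDAcdadaBDDaadDbA$a
  rot[2] = DCDAcdadaBDDaadDbA$aB
  rot[3] = CDAcdadaBDDaadDbA$aBD
  rot[4] = DAcdadaBDDaadDbA$aBDC
  rot[5] = AcdadaBDDaadDbA$aBDCD
  rot[6] = cdadaBDDaadDbA$aBDCDA
  rot[7] = dadaBDDaadDbA$aBDCDAc
  rot[8] = adaBDDaadDbA$aBDCDAcd
  rot[9] = daBDDaadDbA$aBDCDAcda
  rot[10] = aBDDaadDbA$aBDCDAcdad
  rot[11] = BDDaadDbA$aBDCDAcdada
  rot[12] = DDaadDbA$aBDCDAcdadaB
  rot[13] = DaadDbA$aBDCDAcdadaBD
  rot[14] = aadDbA$aBDCDAcdadaBDD
  rot[15] = adDbA$aBDCDAcdadaBDDa
  rot[16] = dDbA$aBDCDAcdadaBDDaa
  rot[17] = DbA$aBDCDAcdadaBDDaad
  rot[18] = bA$aBDCDAcdadaBDDaadD
  rot[19] = A$aBDCDAcdadaBDDaadDb
  rot[20] = $aBDCDAcdadaBDDaadDbA
Sorted (with $ < everything):
  sorted[0] = $aBDCDAcdadaBDDaadDbA
  sorted[1] = A$aBDCDAcdadaBDDaadDb
  sorted[2] = AcdadaBDDaadDbA$aBDCD
  sorted[3] = BDCDAcdadaBDDaadDbA$a
  sorted[4] = BDDaadDbA$aBDCDAcdada
  sorted[5] = CDAcdadaBDDaadDbA$aBD
  sorted[6] = DAcdadaBDDaadDbA$aBDC
  sorted[7] = DCDAcdadaBDDaadDbA$aB
  sorted[8] = DDaadDbA$aBDCDAcdadaB
  sorted[9] = DaadDbA$aBDCDAcdadaBD
  sorted[10] = DbA$aBDCDAcdadaBDDaad
  sorted[11] = aBDCDAcdadaBDDaadDbA$
  sorted[12] = aBDDaadDbA$aBDCDAcdad
  sorted[13] = aadDbA$aBDCDAcdadaBDD
  sorted[14] = adDbA$aBDCDAcdadaBDDa
  sorted[15] = adaBDDaadDbA$aBDCDAcd
  sorted[16] = bA$aBDCDAcdadaBDDaadD
  sorted[17] = cdadaBDDaadDbA$aBDCDA
  sorted[18] = dDbA$aBDCDAcdadaBDDaa
  sorted[19] = daBDDaadDbA$aBDCDAcda
  sorted[20] = dadaBDDaadDbA$aBDCDAc
sorted[5] = CDAcdadaBDDaadDbA$aBD

Answer: CDAcdadaBDDaadDbA$aBD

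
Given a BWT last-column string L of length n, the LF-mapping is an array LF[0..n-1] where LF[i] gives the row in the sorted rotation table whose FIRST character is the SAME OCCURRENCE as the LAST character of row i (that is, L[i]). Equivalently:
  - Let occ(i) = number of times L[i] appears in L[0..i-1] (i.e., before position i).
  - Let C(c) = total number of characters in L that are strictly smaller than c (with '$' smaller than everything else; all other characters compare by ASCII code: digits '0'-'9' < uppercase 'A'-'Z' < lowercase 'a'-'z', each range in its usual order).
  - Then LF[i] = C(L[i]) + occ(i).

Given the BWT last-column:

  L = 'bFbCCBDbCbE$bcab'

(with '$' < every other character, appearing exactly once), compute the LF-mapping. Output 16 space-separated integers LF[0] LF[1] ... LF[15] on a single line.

Answer: 9 7 10 2 3 1 5 11 4 12 6 0 13 15 8 14

Derivation:
Char counts: '$':1, 'B':1, 'C':3, 'D':1, 'E':1, 'F':1, 'a':1, 'b':6, 'c':1
C (first-col start): C('$')=0, C('B')=1, C('C')=2, C('D')=5, C('E')=6, C('F')=7, C('a')=8, C('b')=9, C('c')=15
L[0]='b': occ=0, LF[0]=C('b')+0=9+0=9
L[1]='F': occ=0, LF[1]=C('F')+0=7+0=7
L[2]='b': occ=1, LF[2]=C('b')+1=9+1=10
L[3]='C': occ=0, LF[3]=C('C')+0=2+0=2
L[4]='C': occ=1, LF[4]=C('C')+1=2+1=3
L[5]='B': occ=0, LF[5]=C('B')+0=1+0=1
L[6]='D': occ=0, LF[6]=C('D')+0=5+0=5
L[7]='b': occ=2, LF[7]=C('b')+2=9+2=11
L[8]='C': occ=2, LF[8]=C('C')+2=2+2=4
L[9]='b': occ=3, LF[9]=C('b')+3=9+3=12
L[10]='E': occ=0, LF[10]=C('E')+0=6+0=6
L[11]='$': occ=0, LF[11]=C('$')+0=0+0=0
L[12]='b': occ=4, LF[12]=C('b')+4=9+4=13
L[13]='c': occ=0, LF[13]=C('c')+0=15+0=15
L[14]='a': occ=0, LF[14]=C('a')+0=8+0=8
L[15]='b': occ=5, LF[15]=C('b')+5=9+5=14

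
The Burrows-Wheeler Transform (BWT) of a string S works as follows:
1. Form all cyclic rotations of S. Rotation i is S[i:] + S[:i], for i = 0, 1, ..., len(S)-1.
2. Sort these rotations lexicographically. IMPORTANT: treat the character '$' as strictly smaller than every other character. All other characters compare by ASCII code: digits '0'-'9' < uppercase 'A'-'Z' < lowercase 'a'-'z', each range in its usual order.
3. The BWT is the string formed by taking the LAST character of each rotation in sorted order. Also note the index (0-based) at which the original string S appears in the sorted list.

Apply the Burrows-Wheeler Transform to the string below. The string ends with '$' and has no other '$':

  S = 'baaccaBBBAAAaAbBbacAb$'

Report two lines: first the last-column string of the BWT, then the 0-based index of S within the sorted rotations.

Answer: bBAAcaBBabAcbbaAA$Baca
17

Derivation:
All 22 rotations (rotation i = S[i:]+S[:i]):
  rot[0] = baaccaBBBAAAaAbBbacAb$
  rot[1] = aaccaBBBAAAaAbBbacAb$b
  rot[2] = accaBBBAAAaAbBbacAb$ba
  rot[3] = ccaBBBAAAaAbBbacAb$baa
  rot[4] = caBBBAAAaAbBbacAb$baac
  rot[5] = aBBBAAAaAbBbacAb$baacc
  rot[6] = BBBAAAaAbBbacAb$baacca
  rot[7] = BBAAAaAbBbacAb$baaccaB
  rot[8] = BAAAaAbBbacAb$baaccaBB
  rot[9] = AAAaAbBbacAb$baaccaBBB
  rot[10] = AAaAbBbacAb$baaccaBBBA
  rot[11] = AaAbBbacAb$baaccaBBBAA
  rot[12] = aAbBbacAb$baaccaBBBAAA
  rot[13] = AbBbacAb$baaccaBBBAAAa
  rot[14] = bBbacAb$baaccaBBBAAAaA
  rot[15] = BbacAb$baaccaBBBAAAaAb
  rot[16] = bacAb$baaccaBBBAAAaAbB
  rot[17] = acAb$baaccaBBBAAAaAbBb
  rot[18] = cAb$baaccaBBBAAAaAbBba
  rot[19] = Ab$baaccaBBBAAAaAbBbac
  rot[20] = b$baaccaBBBAAAaAbBbacA
  rot[21] = $baaccaBBBAAAaAbBbacAb
Sorted (with $ < everything):
  sorted[0] = $baaccaBBBAAAaAbBbacAb  (last char: 'b')
  sorted[1] = AAAaAbBbacAb$baaccaBBB  (last char: 'B')
  sorted[2] = AAaAbBbacAb$baaccaBBBA  (last char: 'A')
  sorted[3] = AaAbBbacAb$baaccaBBBAA  (last char: 'A')
  sorted[4] = Ab$baaccaBBBAAAaAbBbac  (last char: 'c')
  sorted[5] = AbBbacAb$baaccaBBBAAAa  (last char: 'a')
  sorted[6] = BAAAaAbBbacAb$baaccaBB  (last char: 'B')
  sorted[7] = BBAAAaAbBbacAb$baaccaB  (last char: 'B')
  sorted[8] = BBBAAAaAbBbacAb$baacca  (last char: 'a')
  sorted[9] = BbacAb$baaccaBBBAAAaAb  (last char: 'b')
  sorted[10] = aAbBbacAb$baaccaBBBAAA  (last char: 'A')
  sorted[11] = aBBBAAAaAbBbacAb$baacc  (last char: 'c')
  sorted[12] = aaccaBBBAAAaAbBbacAb$b  (last char: 'b')
  sorted[13] = acAb$baaccaBBBAAAaAbBb  (last char: 'b')
  sorted[14] = accaBBBAAAaAbBbacAb$ba  (last char: 'a')
  sorted[15] = b$baaccaBBBAAAaAbBbacA  (last char: 'A')
  sorted[16] = bBbacAb$baaccaBBBAAAaA  (last char: 'A')
  sorted[17] = baaccaBBBAAAaAbBbacAb$  (last char: '$')
  sorted[18] = bacAb$baaccaBBBAAAaAbB  (last char: 'B')
  sorted[19] = cAb$baaccaBBBAAAaAbBba  (last char: 'a')
  sorted[20] = caBBBAAAaAbBbacAb$baac  (last char: 'c')
  sorted[21] = ccaBBBAAAaAbBbacAb$baa  (last char: 'a')
Last column: bBAAcaBBabAcbbaAA$Baca
Original string S is at sorted index 17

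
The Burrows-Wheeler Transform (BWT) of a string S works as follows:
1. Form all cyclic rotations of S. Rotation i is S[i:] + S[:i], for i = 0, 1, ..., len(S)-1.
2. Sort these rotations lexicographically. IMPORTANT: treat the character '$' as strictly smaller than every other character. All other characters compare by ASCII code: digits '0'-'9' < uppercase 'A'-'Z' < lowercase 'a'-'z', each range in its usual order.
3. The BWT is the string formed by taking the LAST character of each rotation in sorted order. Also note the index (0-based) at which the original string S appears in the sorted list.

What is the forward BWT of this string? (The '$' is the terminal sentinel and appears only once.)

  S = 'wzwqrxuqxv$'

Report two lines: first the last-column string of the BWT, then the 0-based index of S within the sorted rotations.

Answer: vwuqxxz$rqw
7

Derivation:
All 11 rotations (rotation i = S[i:]+S[:i]):
  rot[0] = wzwqrxuqxv$
  rot[1] = zwqrxuqxv$w
  rot[2] = wqrxuqxv$wz
  rot[3] = qrxuqxv$wzw
  rot[4] = rxuqxv$wzwq
  rot[5] = xuqxv$wzwqr
  rot[6] = uqxv$wzwqrx
  rot[7] = qxv$wzwqrxu
  rot[8] = xv$wzwqrxuq
  rot[9] = v$wzwqrxuqx
  rot[10] = $wzwqrxuqxv
Sorted (with $ < everything):
  sorted[0] = $wzwqrxuqxv  (last char: 'v')
  sorted[1] = qrxuqxv$wzw  (last char: 'w')
  sorted[2] = qxv$wzwqrxu  (last char: 'u')
  sorted[3] = rxuqxv$wzwq  (last char: 'q')
  sorted[4] = uqxv$wzwqrx  (last char: 'x')
  sorted[5] = v$wzwqrxuqx  (last char: 'x')
  sorted[6] = wqrxuqxv$wz  (last char: 'z')
  sorted[7] = wzwqrxuqxv$  (last char: '$')
  sorted[8] = xuqxv$wzwqr  (last char: 'r')
  sorted[9] = xv$wzwqrxuq  (last char: 'q')
  sorted[10] = zwqrxuqxv$w  (last char: 'w')
Last column: vwuqxxz$rqw
Original string S is at sorted index 7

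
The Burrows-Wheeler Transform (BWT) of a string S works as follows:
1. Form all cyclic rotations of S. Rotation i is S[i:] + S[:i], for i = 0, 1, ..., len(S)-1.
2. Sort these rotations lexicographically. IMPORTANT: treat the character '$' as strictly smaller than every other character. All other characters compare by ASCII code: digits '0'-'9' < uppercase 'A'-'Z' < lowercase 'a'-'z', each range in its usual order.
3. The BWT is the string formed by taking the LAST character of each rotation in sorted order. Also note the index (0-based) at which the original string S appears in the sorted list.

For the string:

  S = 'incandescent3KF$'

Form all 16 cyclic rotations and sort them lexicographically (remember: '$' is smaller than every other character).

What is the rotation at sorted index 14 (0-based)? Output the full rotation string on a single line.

All 16 rotations (rotation i = S[i:]+S[:i]):
  rot[0] = incandescent3KF$
  rot[1] = ncandescent3KF$i
  rot[2] = candescent3KF$in
  rot[3] = andescent3KF$inc
  rot[4] = ndescent3KF$inca
  rot[5] = descent3KF$incan
  rot[6] = escent3KF$incand
  rot[7] = scent3KF$incande
  rot[8] = cent3KF$incandes
  rot[9] = ent3KF$incandesc
  rot[10] = nt3KF$incandesce
  rot[11] = t3KF$incandescen
  rot[12] = 3KF$incandescent
  rot[13] = KF$incandescent3
  rot[14] = F$incandescent3K
  rot[15] = $incandescent3KF
Sorted (with $ < everything):
  sorted[0] = $incandescent3KF
  sorted[1] = 3KF$incandescent
  sorted[2] = F$incandescent3K
  sorted[3] = KF$incandescent3
  sorted[4] = andescent3KF$inc
  sorted[5] = candescent3KF$in
  sorted[6] = cent3KF$incandes
  sorted[7] = descent3KF$incan
  sorted[8] = ent3KF$incandesc
  sorted[9] = escent3KF$incand
  sorted[10] = incandescent3KF$
  sorted[11] = ncandescent3KF$i
  sorted[12] = ndescent3KF$inca
  sorted[13] = nt3KF$incandesce
  sorted[14] = scent3KF$incande
  sorted[15] = t3KF$incandescen
sorted[14] = scent3KF$incande

Answer: scent3KF$incande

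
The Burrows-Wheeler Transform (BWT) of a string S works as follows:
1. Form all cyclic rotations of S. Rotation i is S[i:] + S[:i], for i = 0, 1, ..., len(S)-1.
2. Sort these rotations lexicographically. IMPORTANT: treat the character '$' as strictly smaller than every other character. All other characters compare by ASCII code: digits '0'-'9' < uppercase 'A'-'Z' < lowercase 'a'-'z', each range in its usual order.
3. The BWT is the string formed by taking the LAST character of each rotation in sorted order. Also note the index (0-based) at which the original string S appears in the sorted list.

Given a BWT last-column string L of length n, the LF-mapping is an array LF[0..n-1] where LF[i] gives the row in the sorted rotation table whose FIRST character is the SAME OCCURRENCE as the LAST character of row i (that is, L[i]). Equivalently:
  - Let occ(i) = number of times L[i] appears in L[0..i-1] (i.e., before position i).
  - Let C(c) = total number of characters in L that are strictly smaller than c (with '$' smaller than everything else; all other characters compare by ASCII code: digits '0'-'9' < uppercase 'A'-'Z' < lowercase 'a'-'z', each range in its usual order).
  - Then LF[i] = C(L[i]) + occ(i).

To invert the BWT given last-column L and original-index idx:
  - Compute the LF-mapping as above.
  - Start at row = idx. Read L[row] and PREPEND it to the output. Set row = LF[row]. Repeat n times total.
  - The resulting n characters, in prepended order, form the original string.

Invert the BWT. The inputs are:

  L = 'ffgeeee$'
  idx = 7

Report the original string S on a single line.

Answer: geefeef$

Derivation:
LF mapping: 5 6 7 1 2 3 4 0
Walk LF starting at row 7, prepending L[row]:
  step 1: row=7, L[7]='$', prepend. Next row=LF[7]=0
  step 2: row=0, L[0]='f', prepend. Next row=LF[0]=5
  step 3: row=5, L[5]='e', prepend. Next row=LF[5]=3
  step 4: row=3, L[3]='e', prepend. Next row=LF[3]=1
  step 5: row=1, L[1]='f', prepend. Next row=LF[1]=6
  step 6: row=6, L[6]='e', prepend. Next row=LF[6]=4
  step 7: row=4, L[4]='e', prepend. Next row=LF[4]=2
  step 8: row=2, L[2]='g', prepend. Next row=LF[2]=7
Reversed output: geefeef$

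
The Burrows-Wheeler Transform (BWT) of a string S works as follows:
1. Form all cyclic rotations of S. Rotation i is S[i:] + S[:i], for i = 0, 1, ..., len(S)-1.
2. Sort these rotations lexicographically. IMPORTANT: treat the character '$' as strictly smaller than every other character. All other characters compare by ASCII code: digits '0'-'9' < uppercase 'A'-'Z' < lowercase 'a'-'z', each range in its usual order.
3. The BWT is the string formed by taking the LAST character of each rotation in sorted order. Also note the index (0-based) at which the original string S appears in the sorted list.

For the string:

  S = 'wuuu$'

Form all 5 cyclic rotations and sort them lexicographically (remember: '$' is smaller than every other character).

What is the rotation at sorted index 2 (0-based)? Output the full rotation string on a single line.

Answer: uu$wu

Derivation:
All 5 rotations (rotation i = S[i:]+S[:i]):
  rot[0] = wuuu$
  rot[1] = uuu$w
  rot[2] = uu$wu
  rot[3] = u$wuu
  rot[4] = $wuuu
Sorted (with $ < everything):
  sorted[0] = $wuuu
  sorted[1] = u$wuu
  sorted[2] = uu$wu
  sorted[3] = uuu$w
  sorted[4] = wuuu$
sorted[2] = uu$wu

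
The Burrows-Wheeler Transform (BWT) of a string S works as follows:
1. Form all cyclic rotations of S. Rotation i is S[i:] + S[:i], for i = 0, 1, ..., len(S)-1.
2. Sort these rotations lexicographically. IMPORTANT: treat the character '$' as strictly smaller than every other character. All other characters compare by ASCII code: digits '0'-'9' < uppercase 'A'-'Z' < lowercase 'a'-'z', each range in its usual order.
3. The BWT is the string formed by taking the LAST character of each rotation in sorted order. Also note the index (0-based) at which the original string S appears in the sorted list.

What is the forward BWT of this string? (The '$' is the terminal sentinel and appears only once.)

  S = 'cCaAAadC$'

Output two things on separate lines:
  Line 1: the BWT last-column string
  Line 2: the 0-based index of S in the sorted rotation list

Answer: CaAdcCA$a
7

Derivation:
All 9 rotations (rotation i = S[i:]+S[:i]):
  rot[0] = cCaAAadC$
  rot[1] = CaAAadC$c
  rot[2] = aAAadC$cC
  rot[3] = AAadC$cCa
  rot[4] = AadC$cCaA
  rot[5] = adC$cCaAA
  rot[6] = dC$cCaAAa
  rot[7] = C$cCaAAad
  rot[8] = $cCaAAadC
Sorted (with $ < everything):
  sorted[0] = $cCaAAadC  (last char: 'C')
  sorted[1] = AAadC$cCa  (last char: 'a')
  sorted[2] = AadC$cCaA  (last char: 'A')
  sorted[3] = C$cCaAAad  (last char: 'd')
  sorted[4] = CaAAadC$c  (last char: 'c')
  sorted[5] = aAAadC$cC  (last char: 'C')
  sorted[6] = adC$cCaAA  (last char: 'A')
  sorted[7] = cCaAAadC$  (last char: '$')
  sorted[8] = dC$cCaAAa  (last char: 'a')
Last column: CaAdcCA$a
Original string S is at sorted index 7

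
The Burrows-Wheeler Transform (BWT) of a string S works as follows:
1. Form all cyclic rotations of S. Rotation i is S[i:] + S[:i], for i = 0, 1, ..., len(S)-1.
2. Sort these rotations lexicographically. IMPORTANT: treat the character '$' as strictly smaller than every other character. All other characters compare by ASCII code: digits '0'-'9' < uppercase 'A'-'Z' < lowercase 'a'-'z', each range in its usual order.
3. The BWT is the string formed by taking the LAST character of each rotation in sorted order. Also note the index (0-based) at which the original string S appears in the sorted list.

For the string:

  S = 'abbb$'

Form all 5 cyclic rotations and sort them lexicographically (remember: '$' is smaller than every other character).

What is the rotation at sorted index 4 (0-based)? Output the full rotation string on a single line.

All 5 rotations (rotation i = S[i:]+S[:i]):
  rot[0] = abbb$
  rot[1] = bbb$a
  rot[2] = bb$ab
  rot[3] = b$abb
  rot[4] = $abbb
Sorted (with $ < everything):
  sorted[0] = $abbb
  sorted[1] = abbb$
  sorted[2] = b$abb
  sorted[3] = bb$ab
  sorted[4] = bbb$a
sorted[4] = bbb$a

Answer: bbb$a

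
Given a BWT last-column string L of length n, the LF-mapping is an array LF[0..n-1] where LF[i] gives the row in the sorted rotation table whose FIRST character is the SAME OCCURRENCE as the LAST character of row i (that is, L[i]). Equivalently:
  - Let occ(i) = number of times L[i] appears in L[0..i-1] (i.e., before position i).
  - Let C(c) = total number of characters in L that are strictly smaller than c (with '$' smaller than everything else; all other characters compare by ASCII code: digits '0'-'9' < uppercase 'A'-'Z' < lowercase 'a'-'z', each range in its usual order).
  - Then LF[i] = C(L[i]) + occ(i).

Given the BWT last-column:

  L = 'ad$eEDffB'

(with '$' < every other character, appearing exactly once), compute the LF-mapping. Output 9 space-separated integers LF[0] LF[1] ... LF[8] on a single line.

Answer: 4 5 0 6 3 2 7 8 1

Derivation:
Char counts: '$':1, 'B':1, 'D':1, 'E':1, 'a':1, 'd':1, 'e':1, 'f':2
C (first-col start): C('$')=0, C('B')=1, C('D')=2, C('E')=3, C('a')=4, C('d')=5, C('e')=6, C('f')=7
L[0]='a': occ=0, LF[0]=C('a')+0=4+0=4
L[1]='d': occ=0, LF[1]=C('d')+0=5+0=5
L[2]='$': occ=0, LF[2]=C('$')+0=0+0=0
L[3]='e': occ=0, LF[3]=C('e')+0=6+0=6
L[4]='E': occ=0, LF[4]=C('E')+0=3+0=3
L[5]='D': occ=0, LF[5]=C('D')+0=2+0=2
L[6]='f': occ=0, LF[6]=C('f')+0=7+0=7
L[7]='f': occ=1, LF[7]=C('f')+1=7+1=8
L[8]='B': occ=0, LF[8]=C('B')+0=1+0=1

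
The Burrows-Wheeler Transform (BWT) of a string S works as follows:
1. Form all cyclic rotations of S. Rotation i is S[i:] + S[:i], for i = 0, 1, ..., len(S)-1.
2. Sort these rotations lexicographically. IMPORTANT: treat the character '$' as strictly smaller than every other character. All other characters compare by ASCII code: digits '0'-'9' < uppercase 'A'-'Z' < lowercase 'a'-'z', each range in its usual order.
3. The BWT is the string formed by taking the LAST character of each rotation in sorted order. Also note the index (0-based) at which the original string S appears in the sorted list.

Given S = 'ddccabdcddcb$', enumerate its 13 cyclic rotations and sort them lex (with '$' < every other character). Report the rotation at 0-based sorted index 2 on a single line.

All 13 rotations (rotation i = S[i:]+S[:i]):
  rot[0] = ddccabdcddcb$
  rot[1] = dccabdcddcb$d
  rot[2] = ccabdcddcb$dd
  rot[3] = cabdcddcb$ddc
  rot[4] = abdcddcb$ddcc
  rot[5] = bdcddcb$ddcca
  rot[6] = dcddcb$ddccab
  rot[7] = cddcb$ddccabd
  rot[8] = ddcb$ddccabdc
  rot[9] = dcb$ddccabdcd
  rot[10] = cb$ddccabdcdd
  rot[11] = b$ddccabdcddc
  rot[12] = $ddccabdcddcb
Sorted (with $ < everything):
  sorted[0] = $ddccabdcddcb
  sorted[1] = abdcddcb$ddcc
  sorted[2] = b$ddccabdcddc
  sorted[3] = bdcddcb$ddcca
  sorted[4] = cabdcddcb$ddc
  sorted[5] = cb$ddccabdcdd
  sorted[6] = ccabdcddcb$dd
  sorted[7] = cddcb$ddccabd
  sorted[8] = dcb$ddccabdcd
  sorted[9] = dccabdcddcb$d
  sorted[10] = dcddcb$ddccab
  sorted[11] = ddcb$ddccabdc
  sorted[12] = ddccabdcddcb$
sorted[2] = b$ddccabdcddc

Answer: b$ddccabdcddc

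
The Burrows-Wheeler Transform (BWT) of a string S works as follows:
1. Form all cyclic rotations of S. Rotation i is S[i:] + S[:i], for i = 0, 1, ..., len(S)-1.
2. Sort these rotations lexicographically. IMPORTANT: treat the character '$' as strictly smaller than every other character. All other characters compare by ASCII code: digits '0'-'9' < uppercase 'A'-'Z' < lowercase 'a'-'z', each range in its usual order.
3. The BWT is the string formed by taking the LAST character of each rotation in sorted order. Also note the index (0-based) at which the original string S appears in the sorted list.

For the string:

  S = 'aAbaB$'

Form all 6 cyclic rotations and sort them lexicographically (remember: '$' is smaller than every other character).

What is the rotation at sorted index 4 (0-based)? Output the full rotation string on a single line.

Answer: aB$aAb

Derivation:
All 6 rotations (rotation i = S[i:]+S[:i]):
  rot[0] = aAbaB$
  rot[1] = AbaB$a
  rot[2] = baB$aA
  rot[3] = aB$aAb
  rot[4] = B$aAba
  rot[5] = $aAbaB
Sorted (with $ < everything):
  sorted[0] = $aAbaB
  sorted[1] = AbaB$a
  sorted[2] = B$aAba
  sorted[3] = aAbaB$
  sorted[4] = aB$aAb
  sorted[5] = baB$aA
sorted[4] = aB$aAb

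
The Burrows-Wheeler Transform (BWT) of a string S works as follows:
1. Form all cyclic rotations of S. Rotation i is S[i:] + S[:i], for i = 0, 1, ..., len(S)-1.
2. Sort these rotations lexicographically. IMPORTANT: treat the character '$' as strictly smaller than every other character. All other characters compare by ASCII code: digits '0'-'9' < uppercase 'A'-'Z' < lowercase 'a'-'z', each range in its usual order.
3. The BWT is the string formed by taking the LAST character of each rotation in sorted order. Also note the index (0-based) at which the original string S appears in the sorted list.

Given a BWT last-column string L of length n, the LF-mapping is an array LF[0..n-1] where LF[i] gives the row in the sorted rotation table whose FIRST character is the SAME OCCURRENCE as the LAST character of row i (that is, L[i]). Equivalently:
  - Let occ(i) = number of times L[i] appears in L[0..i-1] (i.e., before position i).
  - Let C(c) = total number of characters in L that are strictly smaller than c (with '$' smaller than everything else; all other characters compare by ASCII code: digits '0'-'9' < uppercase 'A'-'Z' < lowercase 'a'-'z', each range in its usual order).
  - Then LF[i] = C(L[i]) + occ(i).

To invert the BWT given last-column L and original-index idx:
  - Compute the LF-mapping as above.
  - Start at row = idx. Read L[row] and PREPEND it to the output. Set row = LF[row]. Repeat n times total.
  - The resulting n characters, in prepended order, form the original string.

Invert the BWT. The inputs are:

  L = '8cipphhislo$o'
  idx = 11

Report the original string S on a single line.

Answer: philosophic8$

Derivation:
LF mapping: 1 2 5 10 11 3 4 6 12 7 8 0 9
Walk LF starting at row 11, prepending L[row]:
  step 1: row=11, L[11]='$', prepend. Next row=LF[11]=0
  step 2: row=0, L[0]='8', prepend. Next row=LF[0]=1
  step 3: row=1, L[1]='c', prepend. Next row=LF[1]=2
  step 4: row=2, L[2]='i', prepend. Next row=LF[2]=5
  step 5: row=5, L[5]='h', prepend. Next row=LF[5]=3
  step 6: row=3, L[3]='p', prepend. Next row=LF[3]=10
  step 7: row=10, L[10]='o', prepend. Next row=LF[10]=8
  step 8: row=8, L[8]='s', prepend. Next row=LF[8]=12
  step 9: row=12, L[12]='o', prepend. Next row=LF[12]=9
  step 10: row=9, L[9]='l', prepend. Next row=LF[9]=7
  step 11: row=7, L[7]='i', prepend. Next row=LF[7]=6
  step 12: row=6, L[6]='h', prepend. Next row=LF[6]=4
  step 13: row=4, L[4]='p', prepend. Next row=LF[4]=11
Reversed output: philosophic8$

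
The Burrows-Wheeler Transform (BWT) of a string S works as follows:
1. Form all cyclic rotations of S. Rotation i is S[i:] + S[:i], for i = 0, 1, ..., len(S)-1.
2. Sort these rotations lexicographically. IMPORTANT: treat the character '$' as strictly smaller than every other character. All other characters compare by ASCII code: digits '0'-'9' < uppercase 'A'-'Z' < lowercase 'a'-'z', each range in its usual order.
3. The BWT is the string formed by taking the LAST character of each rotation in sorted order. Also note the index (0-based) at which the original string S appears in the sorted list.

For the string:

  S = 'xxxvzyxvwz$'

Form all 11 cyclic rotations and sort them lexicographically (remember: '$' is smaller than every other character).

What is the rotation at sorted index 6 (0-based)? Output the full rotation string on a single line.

Answer: xxvzyxvwz$x

Derivation:
All 11 rotations (rotation i = S[i:]+S[:i]):
  rot[0] = xxxvzyxvwz$
  rot[1] = xxvzyxvwz$x
  rot[2] = xvzyxvwz$xx
  rot[3] = vzyxvwz$xxx
  rot[4] = zyxvwz$xxxv
  rot[5] = yxvwz$xxxvz
  rot[6] = xvwz$xxxvzy
  rot[7] = vwz$xxxvzyx
  rot[8] = wz$xxxvzyxv
  rot[9] = z$xxxvzyxvw
  rot[10] = $xxxvzyxvwz
Sorted (with $ < everything):
  sorted[0] = $xxxvzyxvwz
  sorted[1] = vwz$xxxvzyx
  sorted[2] = vzyxvwz$xxx
  sorted[3] = wz$xxxvzyxv
  sorted[4] = xvwz$xxxvzy
  sorted[5] = xvzyxvwz$xx
  sorted[6] = xxvzyxvwz$x
  sorted[7] = xxxvzyxvwz$
  sorted[8] = yxvwz$xxxvz
  sorted[9] = z$xxxvzyxvw
  sorted[10] = zyxvwz$xxxv
sorted[6] = xxvzyxvwz$x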